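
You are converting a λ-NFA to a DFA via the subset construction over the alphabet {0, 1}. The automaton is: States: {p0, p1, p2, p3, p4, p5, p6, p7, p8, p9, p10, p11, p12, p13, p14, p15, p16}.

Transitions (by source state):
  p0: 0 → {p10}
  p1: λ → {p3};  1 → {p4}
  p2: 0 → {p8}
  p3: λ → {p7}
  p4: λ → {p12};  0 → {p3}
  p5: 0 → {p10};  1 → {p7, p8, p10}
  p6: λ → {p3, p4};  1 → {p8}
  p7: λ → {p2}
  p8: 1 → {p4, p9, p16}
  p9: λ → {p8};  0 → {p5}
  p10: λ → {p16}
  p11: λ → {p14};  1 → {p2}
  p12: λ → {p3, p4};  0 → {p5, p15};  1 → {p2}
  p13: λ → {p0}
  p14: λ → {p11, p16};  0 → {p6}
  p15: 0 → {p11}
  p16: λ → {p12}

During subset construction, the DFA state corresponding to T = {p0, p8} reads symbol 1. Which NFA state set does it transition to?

{p2, p3, p4, p7, p8, p9, p12, p16}

p8 on 1 → {p4, p9, p16}.
No 1-transition from p0.
Union after reading 1: {p4, p9, p16}.
Now take the λ-closure:
From p4 via λ: add p12.
From p9 via λ: add p8.
From p12 via λ: add p3.
From p3 via λ: add p7.
From p7 via λ: add p2.
No new states can be added; the closed set is {p2, p3, p4, p7, p8, p9, p12, p16}.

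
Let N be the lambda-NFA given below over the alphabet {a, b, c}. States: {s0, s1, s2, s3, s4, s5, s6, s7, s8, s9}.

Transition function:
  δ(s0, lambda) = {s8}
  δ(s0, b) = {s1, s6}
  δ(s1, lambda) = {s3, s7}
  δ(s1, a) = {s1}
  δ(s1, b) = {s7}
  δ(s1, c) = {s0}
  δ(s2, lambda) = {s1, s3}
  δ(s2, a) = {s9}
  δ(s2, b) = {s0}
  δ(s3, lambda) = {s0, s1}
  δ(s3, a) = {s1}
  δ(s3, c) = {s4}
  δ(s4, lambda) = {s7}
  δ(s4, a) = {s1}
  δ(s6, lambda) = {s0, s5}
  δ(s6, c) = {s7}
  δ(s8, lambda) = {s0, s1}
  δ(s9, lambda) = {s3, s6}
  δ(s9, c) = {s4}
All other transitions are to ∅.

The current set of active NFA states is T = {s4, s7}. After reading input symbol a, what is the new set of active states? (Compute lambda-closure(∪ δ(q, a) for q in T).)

s4 on a → {s1}.
No a-transition from s7.
Union after reading a: {s1}.
Now take the lambda-closure:
From s1 via lambda: add s3, s7.
From s3 via lambda: add s0.
From s0 via lambda: add s8.
No new states can be added; the closed set is {s0, s1, s3, s7, s8}.

{s0, s1, s3, s7, s8}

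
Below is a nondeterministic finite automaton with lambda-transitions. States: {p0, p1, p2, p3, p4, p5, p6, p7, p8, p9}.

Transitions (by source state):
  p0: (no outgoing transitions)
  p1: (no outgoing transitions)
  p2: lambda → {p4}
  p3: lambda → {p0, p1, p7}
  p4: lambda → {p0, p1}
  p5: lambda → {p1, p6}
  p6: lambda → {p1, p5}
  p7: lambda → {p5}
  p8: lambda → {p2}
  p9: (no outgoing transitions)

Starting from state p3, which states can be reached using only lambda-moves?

Start with {p3}.
From p3 via lambda: add p0, p1, p7.
From p7 via lambda: add p5.
From p5 via lambda: add p6.
No new states can be added; the closed set is {p0, p1, p3, p5, p6, p7}.

{p0, p1, p3, p5, p6, p7}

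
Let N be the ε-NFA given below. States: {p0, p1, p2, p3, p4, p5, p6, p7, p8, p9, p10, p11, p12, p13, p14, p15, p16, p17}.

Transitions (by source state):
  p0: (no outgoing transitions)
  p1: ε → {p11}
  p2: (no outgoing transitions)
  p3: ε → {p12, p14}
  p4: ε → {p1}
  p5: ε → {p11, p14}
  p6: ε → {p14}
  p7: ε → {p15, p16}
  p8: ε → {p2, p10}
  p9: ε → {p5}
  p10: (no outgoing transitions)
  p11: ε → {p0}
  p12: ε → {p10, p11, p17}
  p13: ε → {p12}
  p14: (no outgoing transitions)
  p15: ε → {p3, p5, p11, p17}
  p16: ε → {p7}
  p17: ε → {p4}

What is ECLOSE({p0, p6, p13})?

{p0, p1, p4, p6, p10, p11, p12, p13, p14, p17}

Start with {p0, p6, p13}.
From p6 via ε: add p14.
From p13 via ε: add p12.
From p12 via ε: add p10, p11, p17.
From p17 via ε: add p4.
From p4 via ε: add p1.
No new states can be added; the closed set is {p0, p1, p4, p6, p10, p11, p12, p13, p14, p17}.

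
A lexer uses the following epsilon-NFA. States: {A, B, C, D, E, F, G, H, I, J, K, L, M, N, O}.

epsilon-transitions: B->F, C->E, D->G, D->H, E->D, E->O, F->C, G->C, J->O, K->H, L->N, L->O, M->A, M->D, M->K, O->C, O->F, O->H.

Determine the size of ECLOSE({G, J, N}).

9

Start with {G, J, N}.
From G via epsilon: add C.
From J via epsilon: add O.
From C via epsilon: add E.
From O via epsilon: add F, H.
From E via epsilon: add D.
epsilon-closure = {C, D, E, F, G, H, J, N, O}, which has 9 states.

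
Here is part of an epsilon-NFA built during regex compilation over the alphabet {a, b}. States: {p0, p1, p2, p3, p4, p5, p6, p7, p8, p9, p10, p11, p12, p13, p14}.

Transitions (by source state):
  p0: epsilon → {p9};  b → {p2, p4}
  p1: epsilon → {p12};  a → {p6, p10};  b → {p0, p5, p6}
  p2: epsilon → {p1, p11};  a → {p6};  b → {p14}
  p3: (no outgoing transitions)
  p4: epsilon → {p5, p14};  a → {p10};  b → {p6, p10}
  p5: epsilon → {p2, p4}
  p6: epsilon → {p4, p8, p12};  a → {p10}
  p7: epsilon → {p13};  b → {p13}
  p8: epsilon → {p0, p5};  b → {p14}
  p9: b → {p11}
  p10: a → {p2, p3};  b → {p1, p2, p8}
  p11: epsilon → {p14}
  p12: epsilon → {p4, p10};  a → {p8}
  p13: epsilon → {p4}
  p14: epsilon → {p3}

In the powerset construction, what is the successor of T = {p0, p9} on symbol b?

p0 on b → {p2, p4}.
p9 on b → {p11}.
Union after reading b: {p2, p4, p11}.
Now take the epsilon-closure:
From p2 via epsilon: add p1.
From p4 via epsilon: add p5, p14.
From p1 via epsilon: add p12.
From p14 via epsilon: add p3.
From p12 via epsilon: add p10.
No new states can be added; the closed set is {p1, p2, p3, p4, p5, p10, p11, p12, p14}.

{p1, p2, p3, p4, p5, p10, p11, p12, p14}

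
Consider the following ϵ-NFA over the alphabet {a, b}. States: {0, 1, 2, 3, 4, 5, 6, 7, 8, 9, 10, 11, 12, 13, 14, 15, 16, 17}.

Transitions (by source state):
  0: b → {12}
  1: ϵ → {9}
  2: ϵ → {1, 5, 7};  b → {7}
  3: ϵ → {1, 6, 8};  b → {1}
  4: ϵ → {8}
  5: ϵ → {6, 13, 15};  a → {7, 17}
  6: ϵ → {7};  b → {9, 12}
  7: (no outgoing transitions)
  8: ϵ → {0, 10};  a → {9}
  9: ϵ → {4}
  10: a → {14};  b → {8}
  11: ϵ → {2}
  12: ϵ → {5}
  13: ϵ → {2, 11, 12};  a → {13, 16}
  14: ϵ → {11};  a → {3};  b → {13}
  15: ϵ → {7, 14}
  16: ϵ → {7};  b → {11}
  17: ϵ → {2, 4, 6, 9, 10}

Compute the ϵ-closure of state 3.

{0, 1, 3, 4, 6, 7, 8, 9, 10}

Start with {3}.
From 3 via ϵ: add 1, 6, 8.
From 1 via ϵ: add 9.
From 6 via ϵ: add 7.
From 8 via ϵ: add 0, 10.
From 9 via ϵ: add 4.
No new states can be added; the closed set is {0, 1, 3, 4, 6, 7, 8, 9, 10}.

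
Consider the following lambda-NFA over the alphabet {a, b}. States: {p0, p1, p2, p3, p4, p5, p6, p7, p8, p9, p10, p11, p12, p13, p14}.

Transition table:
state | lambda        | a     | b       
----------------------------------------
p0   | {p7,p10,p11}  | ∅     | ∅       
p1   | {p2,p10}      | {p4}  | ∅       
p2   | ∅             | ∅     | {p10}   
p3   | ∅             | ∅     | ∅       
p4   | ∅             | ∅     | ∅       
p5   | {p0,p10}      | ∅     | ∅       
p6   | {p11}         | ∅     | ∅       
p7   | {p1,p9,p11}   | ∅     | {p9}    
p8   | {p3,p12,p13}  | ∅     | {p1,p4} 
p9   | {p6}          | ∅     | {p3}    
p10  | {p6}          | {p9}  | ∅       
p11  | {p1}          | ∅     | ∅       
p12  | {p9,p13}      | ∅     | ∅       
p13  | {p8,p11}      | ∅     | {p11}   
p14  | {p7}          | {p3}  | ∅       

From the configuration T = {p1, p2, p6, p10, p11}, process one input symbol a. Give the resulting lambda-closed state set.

{p1, p2, p4, p6, p9, p10, p11}

p1 on a → {p4}.
p10 on a → {p9}.
No a-transition from p2, p6, p11.
Union after reading a: {p4, p9}.
Now take the lambda-closure:
From p9 via lambda: add p6.
From p6 via lambda: add p11.
From p11 via lambda: add p1.
From p1 via lambda: add p2, p10.
No new states can be added; the closed set is {p1, p2, p4, p6, p9, p10, p11}.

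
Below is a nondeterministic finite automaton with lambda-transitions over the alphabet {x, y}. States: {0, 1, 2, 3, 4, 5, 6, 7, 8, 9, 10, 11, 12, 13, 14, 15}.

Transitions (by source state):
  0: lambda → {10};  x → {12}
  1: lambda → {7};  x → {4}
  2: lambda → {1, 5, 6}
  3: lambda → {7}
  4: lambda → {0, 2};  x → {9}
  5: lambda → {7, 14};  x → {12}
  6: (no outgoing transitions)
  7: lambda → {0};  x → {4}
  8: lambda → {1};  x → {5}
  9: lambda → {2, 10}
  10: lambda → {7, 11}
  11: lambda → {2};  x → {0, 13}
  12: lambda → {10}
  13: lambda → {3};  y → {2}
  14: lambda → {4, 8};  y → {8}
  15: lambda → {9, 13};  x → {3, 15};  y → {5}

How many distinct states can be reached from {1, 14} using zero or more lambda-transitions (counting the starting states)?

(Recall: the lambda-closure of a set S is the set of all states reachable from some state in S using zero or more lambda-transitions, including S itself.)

11

Start with {1, 14}.
From 1 via lambda: add 7.
From 14 via lambda: add 4, 8.
From 4 via lambda: add 0, 2.
From 0 via lambda: add 10.
From 2 via lambda: add 5, 6.
From 10 via lambda: add 11.
lambda-closure = {0, 1, 2, 4, 5, 6, 7, 8, 10, 11, 14}, which has 11 states.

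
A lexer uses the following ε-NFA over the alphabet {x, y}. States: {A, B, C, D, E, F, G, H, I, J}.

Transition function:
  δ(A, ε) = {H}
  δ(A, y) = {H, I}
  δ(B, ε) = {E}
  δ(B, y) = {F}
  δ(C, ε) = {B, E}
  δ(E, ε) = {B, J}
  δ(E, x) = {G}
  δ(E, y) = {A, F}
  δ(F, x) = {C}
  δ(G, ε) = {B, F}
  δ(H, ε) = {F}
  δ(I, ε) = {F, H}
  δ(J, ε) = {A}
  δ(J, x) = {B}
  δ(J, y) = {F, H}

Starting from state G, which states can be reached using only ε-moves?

Start with {G}.
From G via ε: add B, F.
From B via ε: add E.
From E via ε: add J.
From J via ε: add A.
From A via ε: add H.
No new states can be added; the closed set is {A, B, E, F, G, H, J}.

{A, B, E, F, G, H, J}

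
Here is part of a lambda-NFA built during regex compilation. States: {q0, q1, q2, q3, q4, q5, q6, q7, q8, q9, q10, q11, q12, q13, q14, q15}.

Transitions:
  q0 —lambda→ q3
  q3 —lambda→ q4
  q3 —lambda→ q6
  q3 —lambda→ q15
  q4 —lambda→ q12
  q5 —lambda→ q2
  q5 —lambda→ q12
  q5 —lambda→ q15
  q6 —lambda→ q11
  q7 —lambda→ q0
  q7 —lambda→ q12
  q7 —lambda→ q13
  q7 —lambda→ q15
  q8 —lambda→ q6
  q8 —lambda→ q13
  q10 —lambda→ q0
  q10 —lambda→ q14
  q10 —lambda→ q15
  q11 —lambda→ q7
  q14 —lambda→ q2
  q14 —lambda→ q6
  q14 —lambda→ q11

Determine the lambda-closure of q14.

{q0, q2, q3, q4, q6, q7, q11, q12, q13, q14, q15}

Start with {q14}.
From q14 via lambda: add q2, q6, q11.
From q11 via lambda: add q7.
From q7 via lambda: add q0, q12, q13, q15.
From q0 via lambda: add q3.
From q3 via lambda: add q4.
No new states can be added; the closed set is {q0, q2, q3, q4, q6, q7, q11, q12, q13, q14, q15}.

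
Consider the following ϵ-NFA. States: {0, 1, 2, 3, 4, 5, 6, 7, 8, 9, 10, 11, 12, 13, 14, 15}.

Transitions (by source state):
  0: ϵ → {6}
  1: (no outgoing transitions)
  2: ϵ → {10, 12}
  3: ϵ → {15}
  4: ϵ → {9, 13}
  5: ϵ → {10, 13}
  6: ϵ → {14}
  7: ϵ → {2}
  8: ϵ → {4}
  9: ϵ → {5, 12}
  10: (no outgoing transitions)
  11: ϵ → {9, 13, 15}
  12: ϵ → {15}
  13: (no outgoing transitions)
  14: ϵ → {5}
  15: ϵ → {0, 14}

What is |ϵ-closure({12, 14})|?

8

Start with {12, 14}.
From 12 via ϵ: add 15.
From 14 via ϵ: add 5.
From 5 via ϵ: add 10, 13.
From 15 via ϵ: add 0.
From 0 via ϵ: add 6.
ϵ-closure = {0, 5, 6, 10, 12, 13, 14, 15}, which has 8 states.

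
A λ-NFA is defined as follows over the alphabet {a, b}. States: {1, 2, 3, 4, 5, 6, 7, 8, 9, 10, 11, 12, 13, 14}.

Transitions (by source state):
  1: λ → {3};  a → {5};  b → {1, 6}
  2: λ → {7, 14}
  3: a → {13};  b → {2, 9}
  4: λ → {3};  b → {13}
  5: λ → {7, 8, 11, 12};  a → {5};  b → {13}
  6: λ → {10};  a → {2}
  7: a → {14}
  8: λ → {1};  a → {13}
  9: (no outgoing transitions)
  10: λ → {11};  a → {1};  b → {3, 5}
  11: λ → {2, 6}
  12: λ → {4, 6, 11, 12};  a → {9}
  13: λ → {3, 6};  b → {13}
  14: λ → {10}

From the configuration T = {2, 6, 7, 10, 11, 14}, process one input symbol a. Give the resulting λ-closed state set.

{1, 2, 3, 6, 7, 10, 11, 14}

6 on a → {2}.
7 on a → {14}.
10 on a → {1}.
No a-transition from 2, 11, 14.
Union after reading a: {1, 2, 14}.
Now take the λ-closure:
From 1 via λ: add 3.
From 2 via λ: add 7.
From 14 via λ: add 10.
From 10 via λ: add 11.
From 11 via λ: add 6.
No new states can be added; the closed set is {1, 2, 3, 6, 7, 10, 11, 14}.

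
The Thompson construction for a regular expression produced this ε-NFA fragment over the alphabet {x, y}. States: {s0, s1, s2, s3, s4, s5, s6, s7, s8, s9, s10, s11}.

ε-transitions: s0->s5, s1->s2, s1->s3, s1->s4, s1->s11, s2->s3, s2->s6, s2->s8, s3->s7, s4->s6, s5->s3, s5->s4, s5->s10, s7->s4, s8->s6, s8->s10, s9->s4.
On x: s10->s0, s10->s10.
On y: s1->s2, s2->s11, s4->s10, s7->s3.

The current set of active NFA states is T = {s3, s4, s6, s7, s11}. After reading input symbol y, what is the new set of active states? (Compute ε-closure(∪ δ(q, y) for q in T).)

s4 on y → {s10}.
s7 on y → {s3}.
No y-transition from s3, s6, s11.
Union after reading y: {s3, s10}.
Now take the ε-closure:
From s3 via ε: add s7.
From s7 via ε: add s4.
From s4 via ε: add s6.
No new states can be added; the closed set is {s3, s4, s6, s7, s10}.

{s3, s4, s6, s7, s10}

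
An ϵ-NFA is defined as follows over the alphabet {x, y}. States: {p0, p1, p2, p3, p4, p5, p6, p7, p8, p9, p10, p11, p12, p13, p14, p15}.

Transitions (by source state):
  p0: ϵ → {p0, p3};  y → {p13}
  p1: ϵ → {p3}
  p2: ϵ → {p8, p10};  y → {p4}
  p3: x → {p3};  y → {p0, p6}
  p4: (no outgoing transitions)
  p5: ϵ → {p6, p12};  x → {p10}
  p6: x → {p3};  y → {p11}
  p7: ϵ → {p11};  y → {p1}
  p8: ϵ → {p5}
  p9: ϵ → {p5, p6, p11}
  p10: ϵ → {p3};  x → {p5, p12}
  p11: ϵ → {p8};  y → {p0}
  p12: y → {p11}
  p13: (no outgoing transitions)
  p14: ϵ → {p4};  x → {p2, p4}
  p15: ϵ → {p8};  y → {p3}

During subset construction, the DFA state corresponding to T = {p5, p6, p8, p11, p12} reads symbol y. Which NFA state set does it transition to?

p6 on y → {p11}.
p11 on y → {p0}.
p12 on y → {p11}.
No y-transition from p5, p8.
Union after reading y: {p0, p11}.
Now take the ϵ-closure:
From p0 via ϵ: add p3.
From p11 via ϵ: add p8.
From p8 via ϵ: add p5.
From p5 via ϵ: add p6, p12.
No new states can be added; the closed set is {p0, p3, p5, p6, p8, p11, p12}.

{p0, p3, p5, p6, p8, p11, p12}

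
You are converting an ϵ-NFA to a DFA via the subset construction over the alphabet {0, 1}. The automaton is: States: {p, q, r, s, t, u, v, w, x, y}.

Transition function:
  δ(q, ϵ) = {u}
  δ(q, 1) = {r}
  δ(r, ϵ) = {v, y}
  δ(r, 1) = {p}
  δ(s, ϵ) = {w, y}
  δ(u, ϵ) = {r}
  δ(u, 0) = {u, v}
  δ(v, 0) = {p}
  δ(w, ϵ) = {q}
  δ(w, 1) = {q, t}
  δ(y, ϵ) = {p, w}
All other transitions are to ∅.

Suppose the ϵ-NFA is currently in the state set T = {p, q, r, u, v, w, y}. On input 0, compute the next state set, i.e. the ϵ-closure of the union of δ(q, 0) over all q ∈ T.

u on 0 → {u, v}.
v on 0 → {p}.
No 0-transition from p, q, r, w, y.
Union after reading 0: {p, u, v}.
Now take the ϵ-closure:
From u via ϵ: add r.
From r via ϵ: add y.
From y via ϵ: add w.
From w via ϵ: add q.
No new states can be added; the closed set is {p, q, r, u, v, w, y}.

{p, q, r, u, v, w, y}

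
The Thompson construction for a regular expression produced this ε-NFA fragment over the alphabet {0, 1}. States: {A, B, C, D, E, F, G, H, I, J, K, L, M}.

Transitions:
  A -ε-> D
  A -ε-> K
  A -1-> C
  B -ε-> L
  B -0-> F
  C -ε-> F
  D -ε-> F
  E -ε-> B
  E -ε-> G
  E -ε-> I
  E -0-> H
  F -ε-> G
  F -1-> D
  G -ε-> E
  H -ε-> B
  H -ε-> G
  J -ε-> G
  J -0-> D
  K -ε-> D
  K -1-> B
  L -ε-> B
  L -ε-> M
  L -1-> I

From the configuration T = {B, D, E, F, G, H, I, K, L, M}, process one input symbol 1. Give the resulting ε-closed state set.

{B, D, E, F, G, I, L, M}

F on 1 → {D}.
K on 1 → {B}.
L on 1 → {I}.
No 1-transition from B, D, E, G, H, I, M.
Union after reading 1: {B, D, I}.
Now take the ε-closure:
From B via ε: add L.
From D via ε: add F.
From F via ε: add G.
From L via ε: add M.
From G via ε: add E.
No new states can be added; the closed set is {B, D, E, F, G, I, L, M}.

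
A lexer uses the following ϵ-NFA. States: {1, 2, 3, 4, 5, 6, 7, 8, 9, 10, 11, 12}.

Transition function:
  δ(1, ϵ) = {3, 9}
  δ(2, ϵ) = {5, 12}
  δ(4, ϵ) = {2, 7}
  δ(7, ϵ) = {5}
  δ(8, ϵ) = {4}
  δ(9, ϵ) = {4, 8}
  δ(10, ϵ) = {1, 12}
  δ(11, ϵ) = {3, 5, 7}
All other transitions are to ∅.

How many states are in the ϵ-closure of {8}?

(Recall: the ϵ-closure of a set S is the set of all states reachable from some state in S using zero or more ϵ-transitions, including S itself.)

Start with {8}.
From 8 via ϵ: add 4.
From 4 via ϵ: add 2, 7.
From 2 via ϵ: add 5, 12.
ϵ-closure = {2, 4, 5, 7, 8, 12}, which has 6 states.

6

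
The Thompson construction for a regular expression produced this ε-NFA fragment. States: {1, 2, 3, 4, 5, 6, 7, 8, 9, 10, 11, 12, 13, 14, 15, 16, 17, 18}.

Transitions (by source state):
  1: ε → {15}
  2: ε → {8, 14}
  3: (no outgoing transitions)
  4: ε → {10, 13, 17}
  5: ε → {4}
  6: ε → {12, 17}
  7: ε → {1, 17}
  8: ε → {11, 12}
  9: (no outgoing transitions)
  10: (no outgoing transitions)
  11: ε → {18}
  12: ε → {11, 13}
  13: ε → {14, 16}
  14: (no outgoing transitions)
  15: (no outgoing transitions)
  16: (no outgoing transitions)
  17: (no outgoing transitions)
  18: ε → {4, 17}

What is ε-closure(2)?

{2, 4, 8, 10, 11, 12, 13, 14, 16, 17, 18}

Start with {2}.
From 2 via ε: add 8, 14.
From 8 via ε: add 11, 12.
From 11 via ε: add 18.
From 12 via ε: add 13.
From 13 via ε: add 16.
From 18 via ε: add 4, 17.
From 4 via ε: add 10.
No new states can be added; the closed set is {2, 4, 8, 10, 11, 12, 13, 14, 16, 17, 18}.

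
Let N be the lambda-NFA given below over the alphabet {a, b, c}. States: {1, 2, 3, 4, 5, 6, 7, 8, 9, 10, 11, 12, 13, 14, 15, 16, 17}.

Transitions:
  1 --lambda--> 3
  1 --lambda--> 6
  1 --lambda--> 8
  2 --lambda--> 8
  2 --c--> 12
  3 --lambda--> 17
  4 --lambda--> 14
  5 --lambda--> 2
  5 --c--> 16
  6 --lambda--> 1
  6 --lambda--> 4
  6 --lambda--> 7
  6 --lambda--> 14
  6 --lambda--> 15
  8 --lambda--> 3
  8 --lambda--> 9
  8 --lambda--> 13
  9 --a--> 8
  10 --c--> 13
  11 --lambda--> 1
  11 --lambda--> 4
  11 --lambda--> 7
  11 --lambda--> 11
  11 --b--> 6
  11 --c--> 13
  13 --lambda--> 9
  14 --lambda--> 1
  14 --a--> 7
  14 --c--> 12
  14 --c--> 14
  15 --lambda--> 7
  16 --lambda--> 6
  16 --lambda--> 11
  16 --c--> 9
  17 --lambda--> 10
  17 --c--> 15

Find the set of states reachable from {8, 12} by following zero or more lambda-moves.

{3, 8, 9, 10, 12, 13, 17}

Start with {8, 12}.
From 8 via lambda: add 3, 9, 13.
From 3 via lambda: add 17.
From 17 via lambda: add 10.
No new states can be added; the closed set is {3, 8, 9, 10, 12, 13, 17}.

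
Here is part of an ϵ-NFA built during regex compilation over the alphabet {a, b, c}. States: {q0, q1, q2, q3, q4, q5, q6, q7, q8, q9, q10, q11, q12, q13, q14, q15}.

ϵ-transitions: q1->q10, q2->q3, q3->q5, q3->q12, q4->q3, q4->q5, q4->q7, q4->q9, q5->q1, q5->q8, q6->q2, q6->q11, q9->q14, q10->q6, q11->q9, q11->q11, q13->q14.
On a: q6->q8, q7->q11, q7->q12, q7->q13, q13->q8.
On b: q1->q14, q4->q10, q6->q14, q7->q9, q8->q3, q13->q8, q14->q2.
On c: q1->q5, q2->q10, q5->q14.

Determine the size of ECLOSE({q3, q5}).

Start with {q3, q5}.
From q3 via ϵ: add q12.
From q5 via ϵ: add q1, q8.
From q1 via ϵ: add q10.
From q10 via ϵ: add q6.
From q6 via ϵ: add q2, q11.
From q11 via ϵ: add q9.
From q9 via ϵ: add q14.
ϵ-closure = {q1, q2, q3, q5, q6, q8, q9, q10, q11, q12, q14}, which has 11 states.

11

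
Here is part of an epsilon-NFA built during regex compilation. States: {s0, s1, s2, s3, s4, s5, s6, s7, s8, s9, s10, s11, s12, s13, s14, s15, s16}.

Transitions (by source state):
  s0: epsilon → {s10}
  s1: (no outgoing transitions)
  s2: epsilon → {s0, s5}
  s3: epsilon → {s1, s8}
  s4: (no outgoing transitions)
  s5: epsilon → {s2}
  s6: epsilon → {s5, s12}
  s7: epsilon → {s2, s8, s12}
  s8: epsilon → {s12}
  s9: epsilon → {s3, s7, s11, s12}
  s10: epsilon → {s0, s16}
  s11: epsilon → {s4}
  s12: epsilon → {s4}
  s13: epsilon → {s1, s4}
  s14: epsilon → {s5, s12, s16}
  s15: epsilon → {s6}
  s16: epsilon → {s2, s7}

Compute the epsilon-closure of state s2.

{s0, s2, s4, s5, s7, s8, s10, s12, s16}

Start with {s2}.
From s2 via epsilon: add s0, s5.
From s0 via epsilon: add s10.
From s10 via epsilon: add s16.
From s16 via epsilon: add s7.
From s7 via epsilon: add s8, s12.
From s12 via epsilon: add s4.
No new states can be added; the closed set is {s0, s2, s4, s5, s7, s8, s10, s12, s16}.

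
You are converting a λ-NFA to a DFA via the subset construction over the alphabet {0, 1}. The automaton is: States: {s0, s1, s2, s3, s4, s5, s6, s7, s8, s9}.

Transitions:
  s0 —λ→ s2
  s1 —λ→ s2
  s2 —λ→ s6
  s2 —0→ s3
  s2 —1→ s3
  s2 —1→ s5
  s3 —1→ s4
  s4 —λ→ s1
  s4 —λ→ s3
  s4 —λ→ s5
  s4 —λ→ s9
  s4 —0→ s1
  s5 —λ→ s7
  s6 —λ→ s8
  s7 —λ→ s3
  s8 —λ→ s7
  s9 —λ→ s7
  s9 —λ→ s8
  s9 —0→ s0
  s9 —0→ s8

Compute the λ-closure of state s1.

Start with {s1}.
From s1 via λ: add s2.
From s2 via λ: add s6.
From s6 via λ: add s8.
From s8 via λ: add s7.
From s7 via λ: add s3.
No new states can be added; the closed set is {s1, s2, s3, s6, s7, s8}.

{s1, s2, s3, s6, s7, s8}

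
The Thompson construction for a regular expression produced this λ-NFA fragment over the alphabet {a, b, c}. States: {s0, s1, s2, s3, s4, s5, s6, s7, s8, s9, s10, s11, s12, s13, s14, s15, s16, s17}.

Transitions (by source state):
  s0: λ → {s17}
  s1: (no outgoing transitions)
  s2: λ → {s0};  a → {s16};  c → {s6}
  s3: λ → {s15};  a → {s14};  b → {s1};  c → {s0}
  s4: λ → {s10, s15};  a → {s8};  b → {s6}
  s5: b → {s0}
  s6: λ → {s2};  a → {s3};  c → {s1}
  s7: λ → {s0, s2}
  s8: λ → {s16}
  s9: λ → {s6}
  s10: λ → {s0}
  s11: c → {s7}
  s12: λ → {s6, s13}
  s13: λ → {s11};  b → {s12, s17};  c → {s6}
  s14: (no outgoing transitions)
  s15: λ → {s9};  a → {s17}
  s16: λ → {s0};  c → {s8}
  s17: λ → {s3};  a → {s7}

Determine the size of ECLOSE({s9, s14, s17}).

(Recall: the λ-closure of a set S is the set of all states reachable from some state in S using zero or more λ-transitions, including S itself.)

Start with {s9, s14, s17}.
From s9 via λ: add s6.
From s17 via λ: add s3.
From s3 via λ: add s15.
From s6 via λ: add s2.
From s2 via λ: add s0.
λ-closure = {s0, s2, s3, s6, s9, s14, s15, s17}, which has 8 states.

8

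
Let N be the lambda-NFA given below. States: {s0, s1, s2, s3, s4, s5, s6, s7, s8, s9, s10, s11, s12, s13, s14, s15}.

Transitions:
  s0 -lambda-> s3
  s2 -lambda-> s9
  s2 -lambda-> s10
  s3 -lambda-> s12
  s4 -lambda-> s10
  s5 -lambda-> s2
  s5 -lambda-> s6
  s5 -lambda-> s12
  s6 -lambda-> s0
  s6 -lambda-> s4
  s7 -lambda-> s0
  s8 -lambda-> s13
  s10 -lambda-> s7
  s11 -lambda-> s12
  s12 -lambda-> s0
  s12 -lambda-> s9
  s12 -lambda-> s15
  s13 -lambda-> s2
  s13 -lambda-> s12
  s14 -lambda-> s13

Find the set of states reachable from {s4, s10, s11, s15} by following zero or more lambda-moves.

Start with {s4, s10, s11, s15}.
From s10 via lambda: add s7.
From s11 via lambda: add s12.
From s7 via lambda: add s0.
From s12 via lambda: add s9.
From s0 via lambda: add s3.
No new states can be added; the closed set is {s0, s3, s4, s7, s9, s10, s11, s12, s15}.

{s0, s3, s4, s7, s9, s10, s11, s12, s15}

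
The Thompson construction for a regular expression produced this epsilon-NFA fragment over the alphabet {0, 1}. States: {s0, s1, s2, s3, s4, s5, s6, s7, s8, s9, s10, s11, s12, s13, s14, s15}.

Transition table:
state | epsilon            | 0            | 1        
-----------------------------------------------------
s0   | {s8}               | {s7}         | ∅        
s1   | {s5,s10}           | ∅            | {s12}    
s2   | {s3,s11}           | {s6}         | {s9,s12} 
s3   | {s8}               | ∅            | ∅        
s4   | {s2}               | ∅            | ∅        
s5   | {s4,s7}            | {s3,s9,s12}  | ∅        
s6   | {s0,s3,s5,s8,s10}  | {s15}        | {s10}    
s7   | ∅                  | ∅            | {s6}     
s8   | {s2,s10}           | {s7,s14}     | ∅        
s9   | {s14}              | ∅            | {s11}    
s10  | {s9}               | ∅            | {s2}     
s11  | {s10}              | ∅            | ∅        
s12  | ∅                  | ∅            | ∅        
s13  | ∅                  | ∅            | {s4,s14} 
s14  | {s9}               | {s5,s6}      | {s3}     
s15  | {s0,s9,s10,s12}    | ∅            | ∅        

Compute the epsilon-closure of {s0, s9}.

Start with {s0, s9}.
From s0 via epsilon: add s8.
From s9 via epsilon: add s14.
From s8 via epsilon: add s2, s10.
From s2 via epsilon: add s3, s11.
No new states can be added; the closed set is {s0, s2, s3, s8, s9, s10, s11, s14}.

{s0, s2, s3, s8, s9, s10, s11, s14}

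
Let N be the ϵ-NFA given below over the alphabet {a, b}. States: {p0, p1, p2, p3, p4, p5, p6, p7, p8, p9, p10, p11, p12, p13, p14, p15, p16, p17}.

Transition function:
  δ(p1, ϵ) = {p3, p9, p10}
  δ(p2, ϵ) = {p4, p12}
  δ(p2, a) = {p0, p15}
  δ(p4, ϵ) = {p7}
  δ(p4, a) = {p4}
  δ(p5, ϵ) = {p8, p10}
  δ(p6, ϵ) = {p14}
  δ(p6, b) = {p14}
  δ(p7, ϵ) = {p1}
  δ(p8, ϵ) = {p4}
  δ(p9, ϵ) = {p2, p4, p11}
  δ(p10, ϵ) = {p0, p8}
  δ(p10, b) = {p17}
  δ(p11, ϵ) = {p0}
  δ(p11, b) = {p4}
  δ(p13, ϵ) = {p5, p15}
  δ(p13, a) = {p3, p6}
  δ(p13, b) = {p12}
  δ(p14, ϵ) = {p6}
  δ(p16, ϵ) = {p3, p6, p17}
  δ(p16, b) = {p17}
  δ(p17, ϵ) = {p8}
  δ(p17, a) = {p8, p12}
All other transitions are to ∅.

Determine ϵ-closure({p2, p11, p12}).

{p0, p1, p2, p3, p4, p7, p8, p9, p10, p11, p12}

Start with {p2, p11, p12}.
From p2 via ϵ: add p4.
From p11 via ϵ: add p0.
From p4 via ϵ: add p7.
From p7 via ϵ: add p1.
From p1 via ϵ: add p3, p9, p10.
From p10 via ϵ: add p8.
No new states can be added; the closed set is {p0, p1, p2, p3, p4, p7, p8, p9, p10, p11, p12}.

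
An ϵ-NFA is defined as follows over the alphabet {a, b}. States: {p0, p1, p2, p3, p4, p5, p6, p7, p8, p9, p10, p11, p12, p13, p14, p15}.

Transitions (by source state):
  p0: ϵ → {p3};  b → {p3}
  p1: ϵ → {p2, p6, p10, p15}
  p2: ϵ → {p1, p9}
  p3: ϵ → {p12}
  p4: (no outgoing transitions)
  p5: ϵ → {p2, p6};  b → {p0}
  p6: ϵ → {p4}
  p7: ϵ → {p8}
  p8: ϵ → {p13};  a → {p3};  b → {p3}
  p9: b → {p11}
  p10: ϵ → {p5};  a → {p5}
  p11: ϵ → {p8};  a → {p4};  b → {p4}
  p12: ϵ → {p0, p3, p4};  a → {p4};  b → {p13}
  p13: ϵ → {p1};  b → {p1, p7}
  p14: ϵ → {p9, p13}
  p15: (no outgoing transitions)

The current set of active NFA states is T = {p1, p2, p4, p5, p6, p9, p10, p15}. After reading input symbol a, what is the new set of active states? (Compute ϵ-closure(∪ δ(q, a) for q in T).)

p10 on a → {p5}.
No a-transition from p1, p2, p4, p5, p6, p9, p15.
Union after reading a: {p5}.
Now take the ϵ-closure:
From p5 via ϵ: add p2, p6.
From p2 via ϵ: add p1, p9.
From p6 via ϵ: add p4.
From p1 via ϵ: add p10, p15.
No new states can be added; the closed set is {p1, p2, p4, p5, p6, p9, p10, p15}.

{p1, p2, p4, p5, p6, p9, p10, p15}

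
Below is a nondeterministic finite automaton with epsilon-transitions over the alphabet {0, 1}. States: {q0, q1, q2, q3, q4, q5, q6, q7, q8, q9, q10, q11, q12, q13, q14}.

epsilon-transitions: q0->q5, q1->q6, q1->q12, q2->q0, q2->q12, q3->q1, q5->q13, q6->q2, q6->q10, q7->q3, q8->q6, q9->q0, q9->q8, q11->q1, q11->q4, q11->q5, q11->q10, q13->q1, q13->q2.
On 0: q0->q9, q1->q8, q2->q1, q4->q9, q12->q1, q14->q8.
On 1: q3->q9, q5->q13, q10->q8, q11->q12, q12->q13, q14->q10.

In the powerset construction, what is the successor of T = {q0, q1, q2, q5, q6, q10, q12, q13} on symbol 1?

{q0, q1, q2, q5, q6, q8, q10, q12, q13}

q5 on 1 → {q13}.
q10 on 1 → {q8}.
q12 on 1 → {q13}.
No 1-transition from q0, q1, q2, q6, q13.
Union after reading 1: {q8, q13}.
Now take the epsilon-closure:
From q8 via epsilon: add q6.
From q13 via epsilon: add q1, q2.
From q1 via epsilon: add q12.
From q2 via epsilon: add q0.
From q6 via epsilon: add q10.
From q0 via epsilon: add q5.
No new states can be added; the closed set is {q0, q1, q2, q5, q6, q8, q10, q12, q13}.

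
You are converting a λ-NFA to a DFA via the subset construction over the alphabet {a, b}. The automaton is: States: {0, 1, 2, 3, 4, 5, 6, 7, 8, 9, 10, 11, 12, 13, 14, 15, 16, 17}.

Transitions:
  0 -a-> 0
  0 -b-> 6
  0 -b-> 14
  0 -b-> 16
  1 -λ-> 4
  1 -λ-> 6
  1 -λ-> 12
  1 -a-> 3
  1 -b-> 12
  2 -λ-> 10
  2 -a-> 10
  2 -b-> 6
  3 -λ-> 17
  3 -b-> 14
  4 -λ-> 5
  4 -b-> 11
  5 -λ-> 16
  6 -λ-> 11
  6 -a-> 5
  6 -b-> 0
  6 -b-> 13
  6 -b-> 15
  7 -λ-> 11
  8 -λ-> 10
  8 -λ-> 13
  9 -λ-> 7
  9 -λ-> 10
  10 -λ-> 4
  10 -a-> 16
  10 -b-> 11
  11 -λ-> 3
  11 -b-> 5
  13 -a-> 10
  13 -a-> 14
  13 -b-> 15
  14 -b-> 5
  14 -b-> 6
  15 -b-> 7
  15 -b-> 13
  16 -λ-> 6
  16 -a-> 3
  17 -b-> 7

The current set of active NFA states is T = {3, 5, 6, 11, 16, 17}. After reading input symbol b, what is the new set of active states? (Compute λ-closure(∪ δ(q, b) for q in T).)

3 on b → {14}.
6 on b → {0, 13, 15}.
11 on b → {5}.
17 on b → {7}.
No b-transition from 5, 16.
Union after reading b: {0, 5, 7, 13, 14, 15}.
Now take the λ-closure:
From 5 via λ: add 16.
From 7 via λ: add 11.
From 11 via λ: add 3.
From 16 via λ: add 6.
From 3 via λ: add 17.
No new states can be added; the closed set is {0, 3, 5, 6, 7, 11, 13, 14, 15, 16, 17}.

{0, 3, 5, 6, 7, 11, 13, 14, 15, 16, 17}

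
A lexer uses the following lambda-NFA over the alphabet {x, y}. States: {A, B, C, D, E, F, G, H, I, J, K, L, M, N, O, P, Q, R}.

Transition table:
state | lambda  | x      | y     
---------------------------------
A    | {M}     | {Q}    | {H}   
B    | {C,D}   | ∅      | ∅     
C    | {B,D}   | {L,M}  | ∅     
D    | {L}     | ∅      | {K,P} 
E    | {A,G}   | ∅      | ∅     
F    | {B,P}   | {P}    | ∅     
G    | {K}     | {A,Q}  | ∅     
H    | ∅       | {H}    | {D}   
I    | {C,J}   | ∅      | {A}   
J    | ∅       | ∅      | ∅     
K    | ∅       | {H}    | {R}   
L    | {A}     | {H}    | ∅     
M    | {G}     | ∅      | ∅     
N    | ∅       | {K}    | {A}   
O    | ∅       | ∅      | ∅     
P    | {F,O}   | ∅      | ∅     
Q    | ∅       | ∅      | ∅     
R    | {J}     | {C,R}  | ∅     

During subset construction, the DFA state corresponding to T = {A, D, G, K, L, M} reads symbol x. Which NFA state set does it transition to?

A on x → {Q}.
G on x → {A, Q}.
K on x → {H}.
L on x → {H}.
No x-transition from D, M.
Union after reading x: {A, H, Q}.
Now take the lambda-closure:
From A via lambda: add M.
From M via lambda: add G.
From G via lambda: add K.
No new states can be added; the closed set is {A, G, H, K, M, Q}.

{A, G, H, K, M, Q}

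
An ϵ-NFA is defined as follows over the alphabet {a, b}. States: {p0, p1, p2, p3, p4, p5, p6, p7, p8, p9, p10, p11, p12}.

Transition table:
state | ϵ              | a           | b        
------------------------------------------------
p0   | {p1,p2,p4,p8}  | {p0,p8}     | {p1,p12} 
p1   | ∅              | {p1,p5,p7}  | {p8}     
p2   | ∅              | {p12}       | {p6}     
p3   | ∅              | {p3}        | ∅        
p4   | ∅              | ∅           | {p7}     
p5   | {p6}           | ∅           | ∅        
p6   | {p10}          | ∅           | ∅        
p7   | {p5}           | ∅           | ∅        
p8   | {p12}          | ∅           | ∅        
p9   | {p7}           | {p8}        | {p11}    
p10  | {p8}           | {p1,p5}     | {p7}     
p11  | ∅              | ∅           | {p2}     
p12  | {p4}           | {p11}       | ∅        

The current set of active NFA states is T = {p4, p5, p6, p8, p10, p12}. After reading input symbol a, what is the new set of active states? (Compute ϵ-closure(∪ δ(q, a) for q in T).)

p10 on a → {p1, p5}.
p12 on a → {p11}.
No a-transition from p4, p5, p6, p8.
Union after reading a: {p1, p5, p11}.
Now take the ϵ-closure:
From p5 via ϵ: add p6.
From p6 via ϵ: add p10.
From p10 via ϵ: add p8.
From p8 via ϵ: add p12.
From p12 via ϵ: add p4.
No new states can be added; the closed set is {p1, p4, p5, p6, p8, p10, p11, p12}.

{p1, p4, p5, p6, p8, p10, p11, p12}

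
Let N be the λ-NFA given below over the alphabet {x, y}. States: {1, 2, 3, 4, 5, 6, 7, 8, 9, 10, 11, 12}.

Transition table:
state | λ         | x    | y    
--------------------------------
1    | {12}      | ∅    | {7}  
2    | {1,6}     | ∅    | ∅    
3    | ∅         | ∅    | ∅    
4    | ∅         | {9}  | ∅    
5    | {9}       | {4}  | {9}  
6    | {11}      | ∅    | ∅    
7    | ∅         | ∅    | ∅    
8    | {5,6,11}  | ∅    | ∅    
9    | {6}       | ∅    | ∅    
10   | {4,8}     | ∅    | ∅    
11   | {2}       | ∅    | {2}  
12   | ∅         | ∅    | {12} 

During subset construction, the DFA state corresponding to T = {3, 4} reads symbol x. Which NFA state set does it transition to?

4 on x → {9}.
No x-transition from 3.
Union after reading x: {9}.
Now take the λ-closure:
From 9 via λ: add 6.
From 6 via λ: add 11.
From 11 via λ: add 2.
From 2 via λ: add 1.
From 1 via λ: add 12.
No new states can be added; the closed set is {1, 2, 6, 9, 11, 12}.

{1, 2, 6, 9, 11, 12}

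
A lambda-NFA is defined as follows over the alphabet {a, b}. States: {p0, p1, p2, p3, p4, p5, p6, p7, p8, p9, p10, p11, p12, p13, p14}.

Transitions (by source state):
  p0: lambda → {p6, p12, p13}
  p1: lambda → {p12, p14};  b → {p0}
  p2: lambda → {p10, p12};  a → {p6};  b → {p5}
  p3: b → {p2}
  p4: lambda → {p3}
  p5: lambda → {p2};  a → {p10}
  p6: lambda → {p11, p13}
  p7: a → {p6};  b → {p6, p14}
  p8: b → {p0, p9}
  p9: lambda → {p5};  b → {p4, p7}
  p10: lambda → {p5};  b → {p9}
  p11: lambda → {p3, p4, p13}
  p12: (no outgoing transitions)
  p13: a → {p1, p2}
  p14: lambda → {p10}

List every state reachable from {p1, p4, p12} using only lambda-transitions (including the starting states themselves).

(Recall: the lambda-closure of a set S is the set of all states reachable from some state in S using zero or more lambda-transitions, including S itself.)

{p1, p2, p3, p4, p5, p10, p12, p14}

Start with {p1, p4, p12}.
From p1 via lambda: add p14.
From p4 via lambda: add p3.
From p14 via lambda: add p10.
From p10 via lambda: add p5.
From p5 via lambda: add p2.
No new states can be added; the closed set is {p1, p2, p3, p4, p5, p10, p12, p14}.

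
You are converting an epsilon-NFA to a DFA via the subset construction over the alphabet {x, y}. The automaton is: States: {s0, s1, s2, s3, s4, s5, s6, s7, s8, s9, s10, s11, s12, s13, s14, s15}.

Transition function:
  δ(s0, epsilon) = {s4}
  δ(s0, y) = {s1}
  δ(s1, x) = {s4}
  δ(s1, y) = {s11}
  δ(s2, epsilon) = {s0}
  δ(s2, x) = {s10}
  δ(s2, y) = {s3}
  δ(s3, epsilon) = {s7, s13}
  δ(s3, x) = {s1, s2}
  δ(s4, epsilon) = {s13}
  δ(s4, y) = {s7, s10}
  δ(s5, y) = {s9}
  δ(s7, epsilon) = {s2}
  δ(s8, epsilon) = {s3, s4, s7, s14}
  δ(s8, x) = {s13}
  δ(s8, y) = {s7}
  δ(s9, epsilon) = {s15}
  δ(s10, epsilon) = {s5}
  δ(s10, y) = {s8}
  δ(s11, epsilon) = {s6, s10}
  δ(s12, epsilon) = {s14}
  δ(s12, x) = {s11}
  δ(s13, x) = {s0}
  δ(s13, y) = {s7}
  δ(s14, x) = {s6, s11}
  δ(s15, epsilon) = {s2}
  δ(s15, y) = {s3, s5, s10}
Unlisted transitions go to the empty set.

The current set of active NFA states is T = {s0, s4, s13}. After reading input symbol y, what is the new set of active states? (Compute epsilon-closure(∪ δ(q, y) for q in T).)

{s0, s1, s2, s4, s5, s7, s10, s13}

s0 on y → {s1}.
s4 on y → {s7, s10}.
s13 on y → {s7}.
Union after reading y: {s1, s7, s10}.
Now take the epsilon-closure:
From s7 via epsilon: add s2.
From s10 via epsilon: add s5.
From s2 via epsilon: add s0.
From s0 via epsilon: add s4.
From s4 via epsilon: add s13.
No new states can be added; the closed set is {s0, s1, s2, s4, s5, s7, s10, s13}.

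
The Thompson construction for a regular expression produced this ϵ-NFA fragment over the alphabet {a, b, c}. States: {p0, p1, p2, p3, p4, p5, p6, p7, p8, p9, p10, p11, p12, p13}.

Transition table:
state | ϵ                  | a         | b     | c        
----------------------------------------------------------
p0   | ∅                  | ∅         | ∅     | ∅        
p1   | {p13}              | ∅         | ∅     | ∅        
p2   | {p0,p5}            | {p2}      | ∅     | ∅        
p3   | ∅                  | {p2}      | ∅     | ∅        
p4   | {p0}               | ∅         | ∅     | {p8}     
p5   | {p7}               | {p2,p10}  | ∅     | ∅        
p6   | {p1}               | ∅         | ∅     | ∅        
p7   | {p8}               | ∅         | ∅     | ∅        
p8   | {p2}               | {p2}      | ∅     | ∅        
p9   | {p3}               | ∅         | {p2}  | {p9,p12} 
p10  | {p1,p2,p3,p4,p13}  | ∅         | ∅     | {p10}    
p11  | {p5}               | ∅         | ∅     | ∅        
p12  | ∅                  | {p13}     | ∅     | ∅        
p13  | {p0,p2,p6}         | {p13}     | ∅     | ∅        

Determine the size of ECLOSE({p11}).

Start with {p11}.
From p11 via ϵ: add p5.
From p5 via ϵ: add p7.
From p7 via ϵ: add p8.
From p8 via ϵ: add p2.
From p2 via ϵ: add p0.
ϵ-closure = {p0, p2, p5, p7, p8, p11}, which has 6 states.

6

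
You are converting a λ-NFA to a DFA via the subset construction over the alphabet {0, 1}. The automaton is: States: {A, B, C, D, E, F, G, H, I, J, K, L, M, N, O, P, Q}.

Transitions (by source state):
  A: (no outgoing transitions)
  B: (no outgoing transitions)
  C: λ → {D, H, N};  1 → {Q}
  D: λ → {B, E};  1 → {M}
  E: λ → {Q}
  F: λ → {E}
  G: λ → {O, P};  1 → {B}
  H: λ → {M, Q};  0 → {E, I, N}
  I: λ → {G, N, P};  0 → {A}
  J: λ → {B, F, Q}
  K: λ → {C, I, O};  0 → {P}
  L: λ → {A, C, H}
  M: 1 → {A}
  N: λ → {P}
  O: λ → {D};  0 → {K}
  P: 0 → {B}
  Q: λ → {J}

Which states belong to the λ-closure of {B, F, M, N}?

{B, E, F, J, M, N, P, Q}

Start with {B, F, M, N}.
From F via λ: add E.
From N via λ: add P.
From E via λ: add Q.
From Q via λ: add J.
No new states can be added; the closed set is {B, E, F, J, M, N, P, Q}.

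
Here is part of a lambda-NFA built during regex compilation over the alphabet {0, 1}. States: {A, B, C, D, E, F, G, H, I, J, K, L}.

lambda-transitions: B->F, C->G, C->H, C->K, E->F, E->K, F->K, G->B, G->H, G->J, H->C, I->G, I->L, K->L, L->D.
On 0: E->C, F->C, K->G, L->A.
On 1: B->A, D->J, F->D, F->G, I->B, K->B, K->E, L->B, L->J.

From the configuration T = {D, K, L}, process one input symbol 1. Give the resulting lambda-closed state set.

D on 1 → {J}.
K on 1 → {B, E}.
L on 1 → {B, J}.
Union after reading 1: {B, E, J}.
Now take the lambda-closure:
From B via lambda: add F.
From E via lambda: add K.
From K via lambda: add L.
From L via lambda: add D.
No new states can be added; the closed set is {B, D, E, F, J, K, L}.

{B, D, E, F, J, K, L}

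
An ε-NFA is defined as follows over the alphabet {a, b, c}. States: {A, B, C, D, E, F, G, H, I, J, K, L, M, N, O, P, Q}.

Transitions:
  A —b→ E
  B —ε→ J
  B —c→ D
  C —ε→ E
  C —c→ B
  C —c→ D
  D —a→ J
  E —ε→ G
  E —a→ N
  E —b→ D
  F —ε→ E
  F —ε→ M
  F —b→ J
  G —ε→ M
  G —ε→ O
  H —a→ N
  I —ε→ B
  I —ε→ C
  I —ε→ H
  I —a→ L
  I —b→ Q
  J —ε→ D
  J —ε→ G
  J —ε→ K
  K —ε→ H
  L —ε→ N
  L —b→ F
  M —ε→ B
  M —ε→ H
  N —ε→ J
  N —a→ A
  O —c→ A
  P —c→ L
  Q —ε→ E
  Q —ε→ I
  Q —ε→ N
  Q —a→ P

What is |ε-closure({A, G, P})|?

10

Start with {A, G, P}.
From G via ε: add M, O.
From M via ε: add B, H.
From B via ε: add J.
From J via ε: add D, K.
ε-closure = {A, B, D, G, H, J, K, M, O, P}, which has 10 states.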